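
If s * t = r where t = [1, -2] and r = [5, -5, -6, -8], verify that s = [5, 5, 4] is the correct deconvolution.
Forward-compute [5, 5, 4] * [1, -2]: r[0] = 5×1 = 5; r[1] = 5×-2 + 5×1 = -5; r[2] = 5×-2 + 4×1 = -6; r[3] = 4×-2 = -8 → [5, -5, -6, -8]. Matches given r = [5, -5, -6, -8], so verified.

Verified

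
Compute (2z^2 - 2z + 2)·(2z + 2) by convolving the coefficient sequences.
Ascending coefficients: a = [2, -2, 2], b = [2, 2]. c[0] = 2×2 = 4; c[1] = 2×2 + -2×2 = 0; c[2] = -2×2 + 2×2 = 0; c[3] = 2×2 = 4. Result coefficients: [4, 0, 0, 4] → 4z^3 + 4

4z^3 + 4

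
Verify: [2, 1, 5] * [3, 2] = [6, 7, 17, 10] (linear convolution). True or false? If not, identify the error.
Recompute linear convolution of [2, 1, 5] and [3, 2]: y[0] = 2×3 = 6; y[1] = 2×2 + 1×3 = 7; y[2] = 1×2 + 5×3 = 17; y[3] = 5×2 = 10 → [6, 7, 17, 10]. Given [6, 7, 17, 10] matches, so answer: Yes

Yes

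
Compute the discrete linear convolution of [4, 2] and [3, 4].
y[0] = 4×3 = 12; y[1] = 4×4 + 2×3 = 22; y[2] = 2×4 = 8

[12, 22, 8]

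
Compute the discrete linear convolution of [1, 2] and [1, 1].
y[0] = 1×1 = 1; y[1] = 1×1 + 2×1 = 3; y[2] = 2×1 = 2

[1, 3, 2]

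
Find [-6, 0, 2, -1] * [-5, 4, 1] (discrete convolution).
y[0] = -6×-5 = 30; y[1] = -6×4 + 0×-5 = -24; y[2] = -6×1 + 0×4 + 2×-5 = -16; y[3] = 0×1 + 2×4 + -1×-5 = 13; y[4] = 2×1 + -1×4 = -2; y[5] = -1×1 = -1

[30, -24, -16, 13, -2, -1]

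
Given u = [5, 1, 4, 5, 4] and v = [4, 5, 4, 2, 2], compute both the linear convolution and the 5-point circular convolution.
Linear: y_lin[0] = 5×4 = 20; y_lin[1] = 5×5 + 1×4 = 29; y_lin[2] = 5×4 + 1×5 + 4×4 = 41; y_lin[3] = 5×2 + 1×4 + 4×5 + 5×4 = 54; y_lin[4] = 5×2 + 1×2 + 4×4 + 5×5 + 4×4 = 69; y_lin[5] = 1×2 + 4×2 + 5×4 + 4×5 = 50; y_lin[6] = 4×2 + 5×2 + 4×4 = 34; y_lin[7] = 5×2 + 4×2 = 18; y_lin[8] = 4×2 = 8 → [20, 29, 41, 54, 69, 50, 34, 18, 8]. Circular (length 5): y[0] = 5×4 + 1×2 + 4×2 + 5×4 + 4×5 = 70; y[1] = 5×5 + 1×4 + 4×2 + 5×2 + 4×4 = 63; y[2] = 5×4 + 1×5 + 4×4 + 5×2 + 4×2 = 59; y[3] = 5×2 + 1×4 + 4×5 + 5×4 + 4×2 = 62; y[4] = 5×2 + 1×2 + 4×4 + 5×5 + 4×4 = 69 → [70, 63, 59, 62, 69]

Linear: [20, 29, 41, 54, 69, 50, 34, 18, 8], Circular: [70, 63, 59, 62, 69]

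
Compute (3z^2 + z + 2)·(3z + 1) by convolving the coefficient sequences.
Ascending coefficients: a = [2, 1, 3], b = [1, 3]. c[0] = 2×1 = 2; c[1] = 2×3 + 1×1 = 7; c[2] = 1×3 + 3×1 = 6; c[3] = 3×3 = 9. Result coefficients: [2, 7, 6, 9] → 9z^3 + 6z^2 + 7z + 2

9z^3 + 6z^2 + 7z + 2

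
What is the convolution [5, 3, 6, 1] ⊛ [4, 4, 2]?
y[0] = 5×4 = 20; y[1] = 5×4 + 3×4 = 32; y[2] = 5×2 + 3×4 + 6×4 = 46; y[3] = 3×2 + 6×4 + 1×4 = 34; y[4] = 6×2 + 1×4 = 16; y[5] = 1×2 = 2

[20, 32, 46, 34, 16, 2]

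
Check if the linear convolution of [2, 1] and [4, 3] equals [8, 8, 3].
Recompute linear convolution of [2, 1] and [4, 3]: y[0] = 2×4 = 8; y[1] = 2×3 + 1×4 = 10; y[2] = 1×3 = 3 → [8, 10, 3]. Compare to given [8, 8, 3]: they differ at index 1: given 8, correct 10, so answer: No

No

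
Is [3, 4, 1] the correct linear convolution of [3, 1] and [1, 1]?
Recompute linear convolution of [3, 1] and [1, 1]: y[0] = 3×1 = 3; y[1] = 3×1 + 1×1 = 4; y[2] = 1×1 = 1 → [3, 4, 1]. Given [3, 4, 1] matches, so answer: Yes

Yes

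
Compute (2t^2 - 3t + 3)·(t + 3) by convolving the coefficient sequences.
Ascending coefficients: a = [3, -3, 2], b = [3, 1]. c[0] = 3×3 = 9; c[1] = 3×1 + -3×3 = -6; c[2] = -3×1 + 2×3 = 3; c[3] = 2×1 = 2. Result coefficients: [9, -6, 3, 2] → 2t^3 + 3t^2 - 6t + 9

2t^3 + 3t^2 - 6t + 9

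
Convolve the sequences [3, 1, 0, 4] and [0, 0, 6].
y[0] = 3×0 = 0; y[1] = 3×0 + 1×0 = 0; y[2] = 3×6 + 1×0 + 0×0 = 18; y[3] = 1×6 + 0×0 + 4×0 = 6; y[4] = 0×6 + 4×0 = 0; y[5] = 4×6 = 24

[0, 0, 18, 6, 0, 24]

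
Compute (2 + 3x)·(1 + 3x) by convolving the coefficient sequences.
Ascending coefficients: a = [2, 3], b = [1, 3]. c[0] = 2×1 = 2; c[1] = 2×3 + 3×1 = 9; c[2] = 3×3 = 9. Result coefficients: [2, 9, 9] → 2 + 9x + 9x^2

2 + 9x + 9x^2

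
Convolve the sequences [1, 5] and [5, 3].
y[0] = 1×5 = 5; y[1] = 1×3 + 5×5 = 28; y[2] = 5×3 = 15

[5, 28, 15]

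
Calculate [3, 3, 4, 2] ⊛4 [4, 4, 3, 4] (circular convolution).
Use y[k] = Σ_j s[j]·t[(k-j) mod 4]. y[0] = 3×4 + 3×4 + 4×3 + 2×4 = 44; y[1] = 3×4 + 3×4 + 4×4 + 2×3 = 46; y[2] = 3×3 + 3×4 + 4×4 + 2×4 = 45; y[3] = 3×4 + 3×3 + 4×4 + 2×4 = 45. Result: [44, 46, 45, 45]

[44, 46, 45, 45]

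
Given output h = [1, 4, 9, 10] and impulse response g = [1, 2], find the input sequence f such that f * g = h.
Deconvolve h=[1, 4, 9, 10] by g=[1, 2]. Since g[0]=1, solve forward: f[0] = h[0] / 1 = 1; f[1] = (h[1] - 1×2) / 1 = 2; f[2] = (h[2] - 2×2) / 1 = 5. So f = [1, 2, 5]. Check by forward convolution: h[0] = 1×1 = 1; h[1] = 1×2 + 2×1 = 4; h[2] = 2×2 + 5×1 = 9; h[3] = 5×2 = 10

[1, 2, 5]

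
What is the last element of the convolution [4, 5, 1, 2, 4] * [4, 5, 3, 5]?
Use y[k] = Σ_i a[i]·b[k-i] at k=7. y[7] = 4×5 = 20

20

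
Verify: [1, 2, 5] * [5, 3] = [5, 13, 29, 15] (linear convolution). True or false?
Recompute linear convolution of [1, 2, 5] and [5, 3]: y[0] = 1×5 = 5; y[1] = 1×3 + 2×5 = 13; y[2] = 2×3 + 5×5 = 31; y[3] = 5×3 = 15 → [5, 13, 31, 15]. Compare to given [5, 13, 29, 15]: they differ at index 2: given 29, correct 31, so answer: No

No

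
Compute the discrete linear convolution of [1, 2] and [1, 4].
y[0] = 1×1 = 1; y[1] = 1×4 + 2×1 = 6; y[2] = 2×4 = 8

[1, 6, 8]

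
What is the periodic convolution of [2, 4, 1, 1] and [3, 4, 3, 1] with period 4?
Use y[k] = Σ_j a[j]·b[(k-j) mod 4]. y[0] = 2×3 + 4×1 + 1×3 + 1×4 = 17; y[1] = 2×4 + 4×3 + 1×1 + 1×3 = 24; y[2] = 2×3 + 4×4 + 1×3 + 1×1 = 26; y[3] = 2×1 + 4×3 + 1×4 + 1×3 = 21. Result: [17, 24, 26, 21]

[17, 24, 26, 21]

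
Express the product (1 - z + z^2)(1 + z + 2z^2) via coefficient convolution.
Ascending coefficients: a = [1, -1, 1], b = [1, 1, 2]. c[0] = 1×1 = 1; c[1] = 1×1 + -1×1 = 0; c[2] = 1×2 + -1×1 + 1×1 = 2; c[3] = -1×2 + 1×1 = -1; c[4] = 1×2 = 2. Result coefficients: [1, 0, 2, -1, 2] → 1 + 2z^2 - z^3 + 2z^4

1 + 2z^2 - z^3 + 2z^4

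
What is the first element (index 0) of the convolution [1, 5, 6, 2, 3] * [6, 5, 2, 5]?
Use y[k] = Σ_i a[i]·b[k-i] at k=0. y[0] = 1×6 = 6

6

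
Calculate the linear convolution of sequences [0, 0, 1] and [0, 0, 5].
y[0] = 0×0 = 0; y[1] = 0×0 + 0×0 = 0; y[2] = 0×5 + 0×0 + 1×0 = 0; y[3] = 0×5 + 1×0 = 0; y[4] = 1×5 = 5

[0, 0, 0, 0, 5]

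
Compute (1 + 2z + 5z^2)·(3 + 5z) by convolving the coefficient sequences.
Ascending coefficients: a = [1, 2, 5], b = [3, 5]. c[0] = 1×3 = 3; c[1] = 1×5 + 2×3 = 11; c[2] = 2×5 + 5×3 = 25; c[3] = 5×5 = 25. Result coefficients: [3, 11, 25, 25] → 3 + 11z + 25z^2 + 25z^3

3 + 11z + 25z^2 + 25z^3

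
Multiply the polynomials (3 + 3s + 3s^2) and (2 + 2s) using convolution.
Ascending coefficients: a = [3, 3, 3], b = [2, 2]. c[0] = 3×2 = 6; c[1] = 3×2 + 3×2 = 12; c[2] = 3×2 + 3×2 = 12; c[3] = 3×2 = 6. Result coefficients: [6, 12, 12, 6] → 6 + 12s + 12s^2 + 6s^3

6 + 12s + 12s^2 + 6s^3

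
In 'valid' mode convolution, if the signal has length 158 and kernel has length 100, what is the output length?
'Valid' mode counts only positions where the kernel fully overlaps the signal: m - n + 1 = 158 - 100 + 1 = 59

59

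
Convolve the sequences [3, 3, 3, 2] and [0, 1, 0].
y[0] = 3×0 = 0; y[1] = 3×1 + 3×0 = 3; y[2] = 3×0 + 3×1 + 3×0 = 3; y[3] = 3×0 + 3×1 + 2×0 = 3; y[4] = 3×0 + 2×1 = 2; y[5] = 2×0 = 0

[0, 3, 3, 3, 2, 0]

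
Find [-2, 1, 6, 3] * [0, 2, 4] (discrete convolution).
y[0] = -2×0 = 0; y[1] = -2×2 + 1×0 = -4; y[2] = -2×4 + 1×2 + 6×0 = -6; y[3] = 1×4 + 6×2 + 3×0 = 16; y[4] = 6×4 + 3×2 = 30; y[5] = 3×4 = 12

[0, -4, -6, 16, 30, 12]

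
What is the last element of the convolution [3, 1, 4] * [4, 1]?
Use y[k] = Σ_i a[i]·b[k-i] at k=3. y[3] = 4×1 = 4

4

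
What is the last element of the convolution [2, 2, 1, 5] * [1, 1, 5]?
Use y[k] = Σ_i a[i]·b[k-i] at k=5. y[5] = 5×5 = 25

25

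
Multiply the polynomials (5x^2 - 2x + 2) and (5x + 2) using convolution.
Ascending coefficients: a = [2, -2, 5], b = [2, 5]. c[0] = 2×2 = 4; c[1] = 2×5 + -2×2 = 6; c[2] = -2×5 + 5×2 = 0; c[3] = 5×5 = 25. Result coefficients: [4, 6, 0, 25] → 25x^3 + 6x + 4

25x^3 + 6x + 4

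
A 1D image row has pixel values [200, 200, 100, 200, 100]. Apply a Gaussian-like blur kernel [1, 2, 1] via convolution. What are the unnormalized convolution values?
Convolve image row [200, 200, 100, 200, 100] with kernel [1, 2, 1]: y[0] = 200×1 = 200; y[1] = 200×2 + 200×1 = 600; y[2] = 200×1 + 200×2 + 100×1 = 700; y[3] = 200×1 + 100×2 + 200×1 = 600; y[4] = 100×1 + 200×2 + 100×1 = 600; y[5] = 200×1 + 100×2 = 400; y[6] = 100×1 = 100 → [200, 600, 700, 600, 600, 400, 100]. Normalization factor = sum(kernel) = 4.

[200, 600, 700, 600, 600, 400, 100]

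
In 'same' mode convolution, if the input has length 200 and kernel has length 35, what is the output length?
'Same' mode returns an output with the same length as the input: 200

200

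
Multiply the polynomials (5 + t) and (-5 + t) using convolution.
Ascending coefficients: a = [5, 1], b = [-5, 1]. c[0] = 5×-5 = -25; c[1] = 5×1 + 1×-5 = 0; c[2] = 1×1 = 1. Result coefficients: [-25, 0, 1] → -25 + t^2

-25 + t^2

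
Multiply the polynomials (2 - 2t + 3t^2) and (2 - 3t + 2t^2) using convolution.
Ascending coefficients: a = [2, -2, 3], b = [2, -3, 2]. c[0] = 2×2 = 4; c[1] = 2×-3 + -2×2 = -10; c[2] = 2×2 + -2×-3 + 3×2 = 16; c[3] = -2×2 + 3×-3 = -13; c[4] = 3×2 = 6. Result coefficients: [4, -10, 16, -13, 6] → 4 - 10t + 16t^2 - 13t^3 + 6t^4

4 - 10t + 16t^2 - 13t^3 + 6t^4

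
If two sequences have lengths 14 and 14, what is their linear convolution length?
Linear/full convolution length: m + n - 1 = 14 + 14 - 1 = 27

27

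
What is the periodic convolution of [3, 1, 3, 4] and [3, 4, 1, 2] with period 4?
Use y[k] = Σ_j x[j]·h[(k-j) mod 4]. y[0] = 3×3 + 1×2 + 3×1 + 4×4 = 30; y[1] = 3×4 + 1×3 + 3×2 + 4×1 = 25; y[2] = 3×1 + 1×4 + 3×3 + 4×2 = 24; y[3] = 3×2 + 1×1 + 3×4 + 4×3 = 31. Result: [30, 25, 24, 31]

[30, 25, 24, 31]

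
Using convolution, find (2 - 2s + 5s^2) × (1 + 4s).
Ascending coefficients: a = [2, -2, 5], b = [1, 4]. c[0] = 2×1 = 2; c[1] = 2×4 + -2×1 = 6; c[2] = -2×4 + 5×1 = -3; c[3] = 5×4 = 20. Result coefficients: [2, 6, -3, 20] → 2 + 6s - 3s^2 + 20s^3

2 + 6s - 3s^2 + 20s^3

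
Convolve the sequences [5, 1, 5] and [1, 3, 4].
y[0] = 5×1 = 5; y[1] = 5×3 + 1×1 = 16; y[2] = 5×4 + 1×3 + 5×1 = 28; y[3] = 1×4 + 5×3 = 19; y[4] = 5×4 = 20

[5, 16, 28, 19, 20]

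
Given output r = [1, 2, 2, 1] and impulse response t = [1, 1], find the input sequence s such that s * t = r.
Deconvolve r=[1, 2, 2, 1] by t=[1, 1]. Since t[0]=1, solve forward: s[0] = r[0] / 1 = 1; s[1] = (r[1] - 1×1) / 1 = 1; s[2] = (r[2] - 1×1) / 1 = 1. So s = [1, 1, 1]. Check by forward convolution: r[0] = 1×1 = 1; r[1] = 1×1 + 1×1 = 2; r[2] = 1×1 + 1×1 = 2; r[3] = 1×1 = 1

[1, 1, 1]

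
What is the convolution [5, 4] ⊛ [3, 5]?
y[0] = 5×3 = 15; y[1] = 5×5 + 4×3 = 37; y[2] = 4×5 = 20

[15, 37, 20]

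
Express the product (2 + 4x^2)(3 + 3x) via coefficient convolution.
Ascending coefficients: a = [2, 0, 4], b = [3, 3]. c[0] = 2×3 = 6; c[1] = 2×3 + 0×3 = 6; c[2] = 0×3 + 4×3 = 12; c[3] = 4×3 = 12. Result coefficients: [6, 6, 12, 12] → 6 + 6x + 12x^2 + 12x^3

6 + 6x + 12x^2 + 12x^3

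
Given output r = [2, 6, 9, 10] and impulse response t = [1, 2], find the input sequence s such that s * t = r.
Deconvolve r=[2, 6, 9, 10] by t=[1, 2]. Since t[0]=1, solve forward: s[0] = r[0] / 1 = 2; s[1] = (r[1] - 2×2) / 1 = 2; s[2] = (r[2] - 2×2) / 1 = 5. So s = [2, 2, 5]. Check by forward convolution: r[0] = 2×1 = 2; r[1] = 2×2 + 2×1 = 6; r[2] = 2×2 + 5×1 = 9; r[3] = 5×2 = 10

[2, 2, 5]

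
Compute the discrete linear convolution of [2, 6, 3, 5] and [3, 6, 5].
y[0] = 2×3 = 6; y[1] = 2×6 + 6×3 = 30; y[2] = 2×5 + 6×6 + 3×3 = 55; y[3] = 6×5 + 3×6 + 5×3 = 63; y[4] = 3×5 + 5×6 = 45; y[5] = 5×5 = 25

[6, 30, 55, 63, 45, 25]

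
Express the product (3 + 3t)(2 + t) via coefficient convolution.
Ascending coefficients: a = [3, 3], b = [2, 1]. c[0] = 3×2 = 6; c[1] = 3×1 + 3×2 = 9; c[2] = 3×1 = 3. Result coefficients: [6, 9, 3] → 6 + 9t + 3t^2

6 + 9t + 3t^2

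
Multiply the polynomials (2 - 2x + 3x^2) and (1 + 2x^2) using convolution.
Ascending coefficients: a = [2, -2, 3], b = [1, 0, 2]. c[0] = 2×1 = 2; c[1] = 2×0 + -2×1 = -2; c[2] = 2×2 + -2×0 + 3×1 = 7; c[3] = -2×2 + 3×0 = -4; c[4] = 3×2 = 6. Result coefficients: [2, -2, 7, -4, 6] → 2 - 2x + 7x^2 - 4x^3 + 6x^4

2 - 2x + 7x^2 - 4x^3 + 6x^4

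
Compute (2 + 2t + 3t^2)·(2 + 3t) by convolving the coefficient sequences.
Ascending coefficients: a = [2, 2, 3], b = [2, 3]. c[0] = 2×2 = 4; c[1] = 2×3 + 2×2 = 10; c[2] = 2×3 + 3×2 = 12; c[3] = 3×3 = 9. Result coefficients: [4, 10, 12, 9] → 4 + 10t + 12t^2 + 9t^3

4 + 10t + 12t^2 + 9t^3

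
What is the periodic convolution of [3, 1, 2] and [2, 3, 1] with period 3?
Use y[k] = Σ_j a[j]·b[(k-j) mod 3]. y[0] = 3×2 + 1×1 + 2×3 = 13; y[1] = 3×3 + 1×2 + 2×1 = 13; y[2] = 3×1 + 1×3 + 2×2 = 10. Result: [13, 13, 10]

[13, 13, 10]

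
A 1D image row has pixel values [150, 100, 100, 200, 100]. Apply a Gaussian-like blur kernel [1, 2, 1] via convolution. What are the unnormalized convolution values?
Convolve image row [150, 100, 100, 200, 100] with kernel [1, 2, 1]: y[0] = 150×1 = 150; y[1] = 150×2 + 100×1 = 400; y[2] = 150×1 + 100×2 + 100×1 = 450; y[3] = 100×1 + 100×2 + 200×1 = 500; y[4] = 100×1 + 200×2 + 100×1 = 600; y[5] = 200×1 + 100×2 = 400; y[6] = 100×1 = 100 → [150, 400, 450, 500, 600, 400, 100]. Normalization factor = sum(kernel) = 4.

[150, 400, 450, 500, 600, 400, 100]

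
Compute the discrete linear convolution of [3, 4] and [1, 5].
y[0] = 3×1 = 3; y[1] = 3×5 + 4×1 = 19; y[2] = 4×5 = 20

[3, 19, 20]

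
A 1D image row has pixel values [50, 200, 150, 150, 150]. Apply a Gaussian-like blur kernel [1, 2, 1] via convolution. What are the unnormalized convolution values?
Convolve image row [50, 200, 150, 150, 150] with kernel [1, 2, 1]: y[0] = 50×1 = 50; y[1] = 50×2 + 200×1 = 300; y[2] = 50×1 + 200×2 + 150×1 = 600; y[3] = 200×1 + 150×2 + 150×1 = 650; y[4] = 150×1 + 150×2 + 150×1 = 600; y[5] = 150×1 + 150×2 = 450; y[6] = 150×1 = 150 → [50, 300, 600, 650, 600, 450, 150]. Normalization factor = sum(kernel) = 4.

[50, 300, 600, 650, 600, 450, 150]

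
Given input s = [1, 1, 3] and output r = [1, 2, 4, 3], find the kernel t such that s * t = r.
Output length 4 = len(s) + len(t) - 1 ⇒ len(t) = 2. Solve t forward using t[k] = (r[k] - Σ_{i≥1} s[i]·t[k-i]) / s[0]: t[0] = r[0] / s[0] = 1 / 1 = 1; t[1] = (r[1] - 1×1) / s[0] = (2 - 1×1) / 1 = 1. So t = [1, 1]. Forward-check [1, 1, 3] * [1, 1]: r[0] = 1×1 = 1; r[1] = 1×1 + 1×1 = 2; r[2] = 1×1 + 3×1 = 4; r[3] = 3×1 = 3 → [1, 2, 4, 3] ✓

[1, 1]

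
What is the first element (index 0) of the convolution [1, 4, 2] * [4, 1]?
Use y[k] = Σ_i a[i]·b[k-i] at k=0. y[0] = 1×4 = 4

4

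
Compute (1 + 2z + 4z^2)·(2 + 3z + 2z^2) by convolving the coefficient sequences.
Ascending coefficients: a = [1, 2, 4], b = [2, 3, 2]. c[0] = 1×2 = 2; c[1] = 1×3 + 2×2 = 7; c[2] = 1×2 + 2×3 + 4×2 = 16; c[3] = 2×2 + 4×3 = 16; c[4] = 4×2 = 8. Result coefficients: [2, 7, 16, 16, 8] → 2 + 7z + 16z^2 + 16z^3 + 8z^4

2 + 7z + 16z^2 + 16z^3 + 8z^4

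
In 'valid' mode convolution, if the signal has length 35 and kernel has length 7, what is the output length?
'Valid' mode counts only positions where the kernel fully overlaps the signal: m - n + 1 = 35 - 7 + 1 = 29

29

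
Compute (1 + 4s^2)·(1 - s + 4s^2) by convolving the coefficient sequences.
Ascending coefficients: a = [1, 0, 4], b = [1, -1, 4]. c[0] = 1×1 = 1; c[1] = 1×-1 + 0×1 = -1; c[2] = 1×4 + 0×-1 + 4×1 = 8; c[3] = 0×4 + 4×-1 = -4; c[4] = 4×4 = 16. Result coefficients: [1, -1, 8, -4, 16] → 1 - s + 8s^2 - 4s^3 + 16s^4

1 - s + 8s^2 - 4s^3 + 16s^4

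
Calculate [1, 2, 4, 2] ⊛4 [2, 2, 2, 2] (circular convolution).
Use y[k] = Σ_j u[j]·v[(k-j) mod 4]. y[0] = 1×2 + 2×2 + 4×2 + 2×2 = 18; y[1] = 1×2 + 2×2 + 4×2 + 2×2 = 18; y[2] = 1×2 + 2×2 + 4×2 + 2×2 = 18; y[3] = 1×2 + 2×2 + 4×2 + 2×2 = 18. Result: [18, 18, 18, 18]

[18, 18, 18, 18]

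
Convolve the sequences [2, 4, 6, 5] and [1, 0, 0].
y[0] = 2×1 = 2; y[1] = 2×0 + 4×1 = 4; y[2] = 2×0 + 4×0 + 6×1 = 6; y[3] = 4×0 + 6×0 + 5×1 = 5; y[4] = 6×0 + 5×0 = 0; y[5] = 5×0 = 0

[2, 4, 6, 5, 0, 0]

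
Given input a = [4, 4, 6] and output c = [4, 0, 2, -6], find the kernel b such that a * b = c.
Output length 4 = len(a) + len(b) - 1 ⇒ len(b) = 2. Solve b forward using b[k] = (c[k] - Σ_{i≥1} a[i]·b[k-i]) / a[0]: b[0] = c[0] / a[0] = 4 / 4 = 1; b[1] = (c[1] - 4×1) / a[0] = (0 - 4×1) / 4 = -1. So b = [1, -1]. Forward-check [4, 4, 6] * [1, -1]: c[0] = 4×1 = 4; c[1] = 4×-1 + 4×1 = 0; c[2] = 4×-1 + 6×1 = 2; c[3] = 6×-1 = -6 → [4, 0, 2, -6] ✓

[1, -1]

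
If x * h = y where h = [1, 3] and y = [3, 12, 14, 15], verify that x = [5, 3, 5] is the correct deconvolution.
Forward-compute [5, 3, 5] * [1, 3]: y[0] = 5×1 = 5; y[1] = 5×3 + 3×1 = 18; y[2] = 3×3 + 5×1 = 14; y[3] = 5×3 = 15 → [5, 18, 14, 15]. Does not match given y = [3, 12, 14, 15].

Not verified. [5, 3, 5] * [1, 3] = [5, 18, 14, 15], which differs from [3, 12, 14, 15] at index 0.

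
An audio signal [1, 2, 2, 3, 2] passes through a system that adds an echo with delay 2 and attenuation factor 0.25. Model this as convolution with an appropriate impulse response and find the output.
Direct-path + delayed-attenuated-path model → impulse response h = [1, 0, 0.25] (1 at lag 0, 0.25 at lag 2). Output y[n] = x[n] + 0.25·x[n - 2] (with x[n] = 0 outside 0..4): y[0] = 1 + 0.25×0 = 1; y[1] = 2 + 0.25×0 = 2; y[2] = 2 + 0.25×1 = 2.25; y[3] = 3 + 0.25×2 = 3.5; y[4] = 2 + 0.25×2 = 2.5; y[5] = 0 + 0.25×3 = 0.75; y[6] = 0 + 0.25×2 = 0.5. So y = [1, 2, 2.25, 3.5, 2.5, 0.75, 0.5]

[1, 2, 2.25, 3.5, 2.5, 0.75, 0.5]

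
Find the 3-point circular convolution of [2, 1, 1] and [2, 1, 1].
Use y[k] = Σ_j x[j]·h[(k-j) mod 3]. y[0] = 2×2 + 1×1 + 1×1 = 6; y[1] = 2×1 + 1×2 + 1×1 = 5; y[2] = 2×1 + 1×1 + 1×2 = 5. Result: [6, 5, 5]

[6, 5, 5]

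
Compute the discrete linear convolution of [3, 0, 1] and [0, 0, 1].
y[0] = 3×0 = 0; y[1] = 3×0 + 0×0 = 0; y[2] = 3×1 + 0×0 + 1×0 = 3; y[3] = 0×1 + 1×0 = 0; y[4] = 1×1 = 1

[0, 0, 3, 0, 1]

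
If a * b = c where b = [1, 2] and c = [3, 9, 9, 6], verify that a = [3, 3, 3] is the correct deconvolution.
Forward-compute [3, 3, 3] * [1, 2]: c[0] = 3×1 = 3; c[1] = 3×2 + 3×1 = 9; c[2] = 3×2 + 3×1 = 9; c[3] = 3×2 = 6 → [3, 9, 9, 6]. Matches given c = [3, 9, 9, 6], so verified.

Verified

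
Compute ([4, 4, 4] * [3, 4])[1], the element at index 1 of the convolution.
Use y[k] = Σ_i a[i]·b[k-i] at k=1. y[1] = 4×4 + 4×3 = 28

28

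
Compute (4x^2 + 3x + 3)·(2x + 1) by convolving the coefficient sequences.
Ascending coefficients: a = [3, 3, 4], b = [1, 2]. c[0] = 3×1 = 3; c[1] = 3×2 + 3×1 = 9; c[2] = 3×2 + 4×1 = 10; c[3] = 4×2 = 8. Result coefficients: [3, 9, 10, 8] → 8x^3 + 10x^2 + 9x + 3

8x^3 + 10x^2 + 9x + 3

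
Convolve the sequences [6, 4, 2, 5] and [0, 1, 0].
y[0] = 6×0 = 0; y[1] = 6×1 + 4×0 = 6; y[2] = 6×0 + 4×1 + 2×0 = 4; y[3] = 4×0 + 2×1 + 5×0 = 2; y[4] = 2×0 + 5×1 = 5; y[5] = 5×0 = 0

[0, 6, 4, 2, 5, 0]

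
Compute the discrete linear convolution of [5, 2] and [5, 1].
y[0] = 5×5 = 25; y[1] = 5×1 + 2×5 = 15; y[2] = 2×1 = 2

[25, 15, 2]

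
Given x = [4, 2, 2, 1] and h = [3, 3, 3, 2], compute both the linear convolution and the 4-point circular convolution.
Linear: y_lin[0] = 4×3 = 12; y_lin[1] = 4×3 + 2×3 = 18; y_lin[2] = 4×3 + 2×3 + 2×3 = 24; y_lin[3] = 4×2 + 2×3 + 2×3 + 1×3 = 23; y_lin[4] = 2×2 + 2×3 + 1×3 = 13; y_lin[5] = 2×2 + 1×3 = 7; y_lin[6] = 1×2 = 2 → [12, 18, 24, 23, 13, 7, 2]. Circular (length 4): y[0] = 4×3 + 2×2 + 2×3 + 1×3 = 25; y[1] = 4×3 + 2×3 + 2×2 + 1×3 = 25; y[2] = 4×3 + 2×3 + 2×3 + 1×2 = 26; y[3] = 4×2 + 2×3 + 2×3 + 1×3 = 23 → [25, 25, 26, 23]

Linear: [12, 18, 24, 23, 13, 7, 2], Circular: [25, 25, 26, 23]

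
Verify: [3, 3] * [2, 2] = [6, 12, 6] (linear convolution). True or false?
Recompute linear convolution of [3, 3] and [2, 2]: y[0] = 3×2 = 6; y[1] = 3×2 + 3×2 = 12; y[2] = 3×2 = 6 → [6, 12, 6]. Given [6, 12, 6] matches, so answer: Yes

Yes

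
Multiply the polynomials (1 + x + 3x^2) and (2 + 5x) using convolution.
Ascending coefficients: a = [1, 1, 3], b = [2, 5]. c[0] = 1×2 = 2; c[1] = 1×5 + 1×2 = 7; c[2] = 1×5 + 3×2 = 11; c[3] = 3×5 = 15. Result coefficients: [2, 7, 11, 15] → 2 + 7x + 11x^2 + 15x^3

2 + 7x + 11x^2 + 15x^3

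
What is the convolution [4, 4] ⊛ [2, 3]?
y[0] = 4×2 = 8; y[1] = 4×3 + 4×2 = 20; y[2] = 4×3 = 12

[8, 20, 12]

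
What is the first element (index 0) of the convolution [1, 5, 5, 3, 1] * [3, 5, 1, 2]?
Use y[k] = Σ_i a[i]·b[k-i] at k=0. y[0] = 1×3 = 3

3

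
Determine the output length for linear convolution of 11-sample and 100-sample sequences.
Linear/full convolution length: m + n - 1 = 11 + 100 - 1 = 110

110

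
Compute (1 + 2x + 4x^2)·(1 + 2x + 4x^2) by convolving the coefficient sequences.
Ascending coefficients: a = [1, 2, 4], b = [1, 2, 4]. c[0] = 1×1 = 1; c[1] = 1×2 + 2×1 = 4; c[2] = 1×4 + 2×2 + 4×1 = 12; c[3] = 2×4 + 4×2 = 16; c[4] = 4×4 = 16. Result coefficients: [1, 4, 12, 16, 16] → 1 + 4x + 12x^2 + 16x^3 + 16x^4

1 + 4x + 12x^2 + 16x^3 + 16x^4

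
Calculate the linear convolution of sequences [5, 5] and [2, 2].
y[0] = 5×2 = 10; y[1] = 5×2 + 5×2 = 20; y[2] = 5×2 = 10

[10, 20, 10]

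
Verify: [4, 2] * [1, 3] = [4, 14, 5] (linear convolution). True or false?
Recompute linear convolution of [4, 2] and [1, 3]: y[0] = 4×1 = 4; y[1] = 4×3 + 2×1 = 14; y[2] = 2×3 = 6 → [4, 14, 6]. Compare to given [4, 14, 5]: they differ at index 2: given 5, correct 6, so answer: No

No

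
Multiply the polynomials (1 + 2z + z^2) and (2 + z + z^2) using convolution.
Ascending coefficients: a = [1, 2, 1], b = [2, 1, 1]. c[0] = 1×2 = 2; c[1] = 1×1 + 2×2 = 5; c[2] = 1×1 + 2×1 + 1×2 = 5; c[3] = 2×1 + 1×1 = 3; c[4] = 1×1 = 1. Result coefficients: [2, 5, 5, 3, 1] → 2 + 5z + 5z^2 + 3z^3 + z^4

2 + 5z + 5z^2 + 3z^3 + z^4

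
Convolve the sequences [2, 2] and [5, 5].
y[0] = 2×5 = 10; y[1] = 2×5 + 2×5 = 20; y[2] = 2×5 = 10

[10, 20, 10]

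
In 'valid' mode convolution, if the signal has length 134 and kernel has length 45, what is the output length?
'Valid' mode counts only positions where the kernel fully overlaps the signal: m - n + 1 = 134 - 45 + 1 = 90

90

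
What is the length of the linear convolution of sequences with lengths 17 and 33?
Linear/full convolution length: m + n - 1 = 17 + 33 - 1 = 49

49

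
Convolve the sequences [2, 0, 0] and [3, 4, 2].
y[0] = 2×3 = 6; y[1] = 2×4 + 0×3 = 8; y[2] = 2×2 + 0×4 + 0×3 = 4; y[3] = 0×2 + 0×4 = 0; y[4] = 0×2 = 0

[6, 8, 4, 0, 0]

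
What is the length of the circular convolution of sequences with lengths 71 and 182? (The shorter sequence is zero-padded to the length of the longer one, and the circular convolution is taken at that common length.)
Circular convolution (zero-padding the shorter input) has length max(m, n) = max(71, 182) = 182

182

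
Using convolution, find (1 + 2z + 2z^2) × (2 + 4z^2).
Ascending coefficients: a = [1, 2, 2], b = [2, 0, 4]. c[0] = 1×2 = 2; c[1] = 1×0 + 2×2 = 4; c[2] = 1×4 + 2×0 + 2×2 = 8; c[3] = 2×4 + 2×0 = 8; c[4] = 2×4 = 8. Result coefficients: [2, 4, 8, 8, 8] → 2 + 4z + 8z^2 + 8z^3 + 8z^4

2 + 4z + 8z^2 + 8z^3 + 8z^4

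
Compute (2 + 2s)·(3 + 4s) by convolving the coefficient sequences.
Ascending coefficients: a = [2, 2], b = [3, 4]. c[0] = 2×3 = 6; c[1] = 2×4 + 2×3 = 14; c[2] = 2×4 = 8. Result coefficients: [6, 14, 8] → 6 + 14s + 8s^2

6 + 14s + 8s^2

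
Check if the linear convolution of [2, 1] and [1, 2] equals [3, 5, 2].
Recompute linear convolution of [2, 1] and [1, 2]: y[0] = 2×1 = 2; y[1] = 2×2 + 1×1 = 5; y[2] = 1×2 = 2 → [2, 5, 2]. Compare to given [3, 5, 2]: they differ at index 0: given 3, correct 2, so answer: No

No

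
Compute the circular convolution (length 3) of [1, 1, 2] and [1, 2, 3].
Use y[k] = Σ_j u[j]·v[(k-j) mod 3]. y[0] = 1×1 + 1×3 + 2×2 = 8; y[1] = 1×2 + 1×1 + 2×3 = 9; y[2] = 1×3 + 1×2 + 2×1 = 7. Result: [8, 9, 7]

[8, 9, 7]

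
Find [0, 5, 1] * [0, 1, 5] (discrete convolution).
y[0] = 0×0 = 0; y[1] = 0×1 + 5×0 = 0; y[2] = 0×5 + 5×1 + 1×0 = 5; y[3] = 5×5 + 1×1 = 26; y[4] = 1×5 = 5

[0, 0, 5, 26, 5]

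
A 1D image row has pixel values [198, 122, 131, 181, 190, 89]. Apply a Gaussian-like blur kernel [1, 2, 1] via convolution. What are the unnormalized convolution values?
Convolve image row [198, 122, 131, 181, 190, 89] with kernel [1, 2, 1]: y[0] = 198×1 = 198; y[1] = 198×2 + 122×1 = 518; y[2] = 198×1 + 122×2 + 131×1 = 573; y[3] = 122×1 + 131×2 + 181×1 = 565; y[4] = 131×1 + 181×2 + 190×1 = 683; y[5] = 181×1 + 190×2 + 89×1 = 650; y[6] = 190×1 + 89×2 = 368; y[7] = 89×1 = 89 → [198, 518, 573, 565, 683, 650, 368, 89]. Normalization factor = sum(kernel) = 4.

[198, 518, 573, 565, 683, 650, 368, 89]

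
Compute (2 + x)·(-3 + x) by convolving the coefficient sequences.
Ascending coefficients: a = [2, 1], b = [-3, 1]. c[0] = 2×-3 = -6; c[1] = 2×1 + 1×-3 = -1; c[2] = 1×1 = 1. Result coefficients: [-6, -1, 1] → -6 - x + x^2

-6 - x + x^2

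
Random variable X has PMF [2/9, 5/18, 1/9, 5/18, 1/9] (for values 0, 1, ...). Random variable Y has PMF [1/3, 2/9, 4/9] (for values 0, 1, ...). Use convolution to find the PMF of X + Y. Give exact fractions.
P(X+Y=k) = Σ_i P(X=i)·P(Y=k-i) — a convolution of [2/9, 5/18, 1/9, 5/18, 1/9] and [1/3, 2/9, 4/9]. P(X+Y=0) = (2/9)×(1/3) = 2/27; P(X+Y=1) = (2/9)×(2/9) + (5/18)×(1/3) = 4/81 + 5/54 = 23/162; P(X+Y=2) = (2/9)×(4/9) + (5/18)×(2/9) + (1/9)×(1/3) = 8/81 + 5/81 + 1/27 = 16/81; P(X+Y=3) = (5/18)×(4/9) + (1/9)×(2/9) + (5/18)×(1/3) = 10/81 + 2/81 + 5/54 = 13/54; P(X+Y=4) = (1/9)×(4/9) + (5/18)×(2/9) + (1/9)×(1/3) = 4/81 + 5/81 + 1/27 = 4/27; P(X+Y=5) = (5/18)×(4/9) + (1/9)×(2/9) = 10/81 + 2/81 = 4/27; P(X+Y=6) = (1/9)×(4/9) = 4/81. PMF: [2/27, 23/162, 16/81, 13/54, 4/27, 4/27, 4/81] (sums to 1 ✓)

[2/27, 23/162, 16/81, 13/54, 4/27, 4/27, 4/81]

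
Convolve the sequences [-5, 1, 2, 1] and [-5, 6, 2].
y[0] = -5×-5 = 25; y[1] = -5×6 + 1×-5 = -35; y[2] = -5×2 + 1×6 + 2×-5 = -14; y[3] = 1×2 + 2×6 + 1×-5 = 9; y[4] = 2×2 + 1×6 = 10; y[5] = 1×2 = 2

[25, -35, -14, 9, 10, 2]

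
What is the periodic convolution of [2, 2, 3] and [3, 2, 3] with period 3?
Use y[k] = Σ_j f[j]·g[(k-j) mod 3]. y[0] = 2×3 + 2×3 + 3×2 = 18; y[1] = 2×2 + 2×3 + 3×3 = 19; y[2] = 2×3 + 2×2 + 3×3 = 19. Result: [18, 19, 19]

[18, 19, 19]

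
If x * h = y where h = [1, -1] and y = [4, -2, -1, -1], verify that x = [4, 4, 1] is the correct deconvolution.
Forward-compute [4, 4, 1] * [1, -1]: y[0] = 4×1 = 4; y[1] = 4×-1 + 4×1 = 0; y[2] = 4×-1 + 1×1 = -3; y[3] = 1×-1 = -1 → [4, 0, -3, -1]. Does not match given y = [4, -2, -1, -1].

Not verified. [4, 4, 1] * [1, -1] = [4, 0, -3, -1], which differs from [4, -2, -1, -1] at index 1.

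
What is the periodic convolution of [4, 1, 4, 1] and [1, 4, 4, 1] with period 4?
Use y[k] = Σ_j x[j]·h[(k-j) mod 4]. y[0] = 4×1 + 1×1 + 4×4 + 1×4 = 25; y[1] = 4×4 + 1×1 + 4×1 + 1×4 = 25; y[2] = 4×4 + 1×4 + 4×1 + 1×1 = 25; y[3] = 4×1 + 1×4 + 4×4 + 1×1 = 25. Result: [25, 25, 25, 25]

[25, 25, 25, 25]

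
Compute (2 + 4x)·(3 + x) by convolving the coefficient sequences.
Ascending coefficients: a = [2, 4], b = [3, 1]. c[0] = 2×3 = 6; c[1] = 2×1 + 4×3 = 14; c[2] = 4×1 = 4. Result coefficients: [6, 14, 4] → 6 + 14x + 4x^2

6 + 14x + 4x^2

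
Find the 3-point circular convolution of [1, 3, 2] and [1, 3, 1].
Use y[k] = Σ_j x[j]·h[(k-j) mod 3]. y[0] = 1×1 + 3×1 + 2×3 = 10; y[1] = 1×3 + 3×1 + 2×1 = 8; y[2] = 1×1 + 3×3 + 2×1 = 12. Result: [10, 8, 12]

[10, 8, 12]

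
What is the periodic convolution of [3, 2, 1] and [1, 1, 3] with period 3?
Use y[k] = Σ_j u[j]·v[(k-j) mod 3]. y[0] = 3×1 + 2×3 + 1×1 = 10; y[1] = 3×1 + 2×1 + 1×3 = 8; y[2] = 3×3 + 2×1 + 1×1 = 12. Result: [10, 8, 12]

[10, 8, 12]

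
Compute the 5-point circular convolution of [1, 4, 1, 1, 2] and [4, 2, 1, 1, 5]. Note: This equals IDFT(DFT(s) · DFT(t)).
Either evaluate y[k] = Σ_j s[j]·t[(k-j) mod 5] directly, or use IDFT(DFT(s) · DFT(t)). y[0] = 1×4 + 4×5 + 1×1 + 1×1 + 2×2 = 30; y[1] = 1×2 + 4×4 + 1×5 + 1×1 + 2×1 = 26; y[2] = 1×1 + 4×2 + 1×4 + 1×5 + 2×1 = 20; y[3] = 1×1 + 4×1 + 1×2 + 1×4 + 2×5 = 21; y[4] = 1×5 + 4×1 + 1×1 + 1×2 + 2×4 = 20. Result: [30, 26, 20, 21, 20]

[30, 26, 20, 21, 20]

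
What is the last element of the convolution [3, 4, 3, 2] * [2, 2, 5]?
Use y[k] = Σ_i a[i]·b[k-i] at k=5. y[5] = 2×5 = 10

10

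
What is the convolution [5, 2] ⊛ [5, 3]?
y[0] = 5×5 = 25; y[1] = 5×3 + 2×5 = 25; y[2] = 2×3 = 6

[25, 25, 6]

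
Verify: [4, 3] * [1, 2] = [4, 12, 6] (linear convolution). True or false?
Recompute linear convolution of [4, 3] and [1, 2]: y[0] = 4×1 = 4; y[1] = 4×2 + 3×1 = 11; y[2] = 3×2 = 6 → [4, 11, 6]. Compare to given [4, 12, 6]: they differ at index 1: given 12, correct 11, so answer: No

No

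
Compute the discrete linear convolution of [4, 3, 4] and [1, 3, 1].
y[0] = 4×1 = 4; y[1] = 4×3 + 3×1 = 15; y[2] = 4×1 + 3×3 + 4×1 = 17; y[3] = 3×1 + 4×3 = 15; y[4] = 4×1 = 4

[4, 15, 17, 15, 4]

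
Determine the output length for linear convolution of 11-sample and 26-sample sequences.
Linear/full convolution length: m + n - 1 = 11 + 26 - 1 = 36

36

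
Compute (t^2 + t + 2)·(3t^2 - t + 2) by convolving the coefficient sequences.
Ascending coefficients: a = [2, 1, 1], b = [2, -1, 3]. c[0] = 2×2 = 4; c[1] = 2×-1 + 1×2 = 0; c[2] = 2×3 + 1×-1 + 1×2 = 7; c[3] = 1×3 + 1×-1 = 2; c[4] = 1×3 = 3. Result coefficients: [4, 0, 7, 2, 3] → 3t^4 + 2t^3 + 7t^2 + 4

3t^4 + 2t^3 + 7t^2 + 4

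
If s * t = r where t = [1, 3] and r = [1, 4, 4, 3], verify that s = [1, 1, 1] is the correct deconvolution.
Forward-compute [1, 1, 1] * [1, 3]: r[0] = 1×1 = 1; r[1] = 1×3 + 1×1 = 4; r[2] = 1×3 + 1×1 = 4; r[3] = 1×3 = 3 → [1, 4, 4, 3]. Matches given r = [1, 4, 4, 3], so verified.

Verified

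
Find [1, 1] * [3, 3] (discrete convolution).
y[0] = 1×3 = 3; y[1] = 1×3 + 1×3 = 6; y[2] = 1×3 = 3

[3, 6, 3]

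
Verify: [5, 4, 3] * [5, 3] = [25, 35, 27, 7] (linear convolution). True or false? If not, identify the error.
Recompute linear convolution of [5, 4, 3] and [5, 3]: y[0] = 5×5 = 25; y[1] = 5×3 + 4×5 = 35; y[2] = 4×3 + 3×5 = 27; y[3] = 3×3 = 9 → [25, 35, 27, 9]. Compare to given [25, 35, 27, 7]: they differ at index 3: given 7, correct 9, so answer: No

No. Error at index 3: given 7, correct 9.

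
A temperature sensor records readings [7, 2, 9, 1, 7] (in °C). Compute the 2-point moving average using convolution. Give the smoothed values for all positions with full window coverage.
2-point moving average kernel = [1, 1]. Apply in 'valid' mode (full window coverage): avg[0] = (7 + 2) / 2 = 4.5; avg[1] = (2 + 9) / 2 = 5.5; avg[2] = (9 + 1) / 2 = 5.0; avg[3] = (1 + 7) / 2 = 4.0. Smoothed values: [4.5, 5.5, 5.0, 4.0]

[4.5, 5.5, 5.0, 4.0]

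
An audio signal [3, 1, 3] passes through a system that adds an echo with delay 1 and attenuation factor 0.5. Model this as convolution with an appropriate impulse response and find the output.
Direct-path + delayed-attenuated-path model → impulse response h = [1, 0.5] (1 at lag 0, 0.5 at lag 1). Output y[n] = x[n] + 0.5·x[n - 1] (with x[n] = 0 outside 0..2): y[0] = 3 + 0.5×0 = 3; y[1] = 1 + 0.5×3 = 2.5; y[2] = 3 + 0.5×1 = 3.5; y[3] = 0 + 0.5×3 = 1.5. So y = [3, 2.5, 3.5, 1.5]

[3, 2.5, 3.5, 1.5]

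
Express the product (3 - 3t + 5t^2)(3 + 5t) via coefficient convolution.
Ascending coefficients: a = [3, -3, 5], b = [3, 5]. c[0] = 3×3 = 9; c[1] = 3×5 + -3×3 = 6; c[2] = -3×5 + 5×3 = 0; c[3] = 5×5 = 25. Result coefficients: [9, 6, 0, 25] → 9 + 6t + 25t^3

9 + 6t + 25t^3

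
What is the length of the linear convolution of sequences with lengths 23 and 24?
Linear/full convolution length: m + n - 1 = 23 + 24 - 1 = 46

46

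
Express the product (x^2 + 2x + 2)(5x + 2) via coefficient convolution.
Ascending coefficients: a = [2, 2, 1], b = [2, 5]. c[0] = 2×2 = 4; c[1] = 2×5 + 2×2 = 14; c[2] = 2×5 + 1×2 = 12; c[3] = 1×5 = 5. Result coefficients: [4, 14, 12, 5] → 5x^3 + 12x^2 + 14x + 4

5x^3 + 12x^2 + 14x + 4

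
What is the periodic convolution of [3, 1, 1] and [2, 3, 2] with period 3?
Use y[k] = Σ_j x[j]·h[(k-j) mod 3]. y[0] = 3×2 + 1×2 + 1×3 = 11; y[1] = 3×3 + 1×2 + 1×2 = 13; y[2] = 3×2 + 1×3 + 1×2 = 11. Result: [11, 13, 11]

[11, 13, 11]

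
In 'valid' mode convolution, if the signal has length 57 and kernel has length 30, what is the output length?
'Valid' mode counts only positions where the kernel fully overlaps the signal: m - n + 1 = 57 - 30 + 1 = 28

28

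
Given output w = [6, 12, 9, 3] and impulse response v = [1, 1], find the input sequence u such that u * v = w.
Deconvolve w=[6, 12, 9, 3] by v=[1, 1]. Since v[0]=1, solve forward: u[0] = w[0] / 1 = 6; u[1] = (w[1] - 6×1) / 1 = 6; u[2] = (w[2] - 6×1) / 1 = 3. So u = [6, 6, 3]. Check by forward convolution: w[0] = 6×1 = 6; w[1] = 6×1 + 6×1 = 12; w[2] = 6×1 + 3×1 = 9; w[3] = 3×1 = 3

[6, 6, 3]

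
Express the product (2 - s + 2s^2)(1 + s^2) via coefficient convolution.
Ascending coefficients: a = [2, -1, 2], b = [1, 0, 1]. c[0] = 2×1 = 2; c[1] = 2×0 + -1×1 = -1; c[2] = 2×1 + -1×0 + 2×1 = 4; c[3] = -1×1 + 2×0 = -1; c[4] = 2×1 = 2. Result coefficients: [2, -1, 4, -1, 2] → 2 - s + 4s^2 - s^3 + 2s^4

2 - s + 4s^2 - s^3 + 2s^4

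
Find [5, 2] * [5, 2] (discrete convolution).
y[0] = 5×5 = 25; y[1] = 5×2 + 2×5 = 20; y[2] = 2×2 = 4

[25, 20, 4]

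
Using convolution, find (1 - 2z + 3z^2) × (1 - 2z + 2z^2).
Ascending coefficients: a = [1, -2, 3], b = [1, -2, 2]. c[0] = 1×1 = 1; c[1] = 1×-2 + -2×1 = -4; c[2] = 1×2 + -2×-2 + 3×1 = 9; c[3] = -2×2 + 3×-2 = -10; c[4] = 3×2 = 6. Result coefficients: [1, -4, 9, -10, 6] → 1 - 4z + 9z^2 - 10z^3 + 6z^4

1 - 4z + 9z^2 - 10z^3 + 6z^4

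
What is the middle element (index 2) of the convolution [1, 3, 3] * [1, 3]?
Use y[k] = Σ_i a[i]·b[k-i] at k=2. y[2] = 3×3 + 3×1 = 12

12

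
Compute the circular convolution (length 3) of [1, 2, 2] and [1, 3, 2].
Use y[k] = Σ_j a[j]·b[(k-j) mod 3]. y[0] = 1×1 + 2×2 + 2×3 = 11; y[1] = 1×3 + 2×1 + 2×2 = 9; y[2] = 1×2 + 2×3 + 2×1 = 10. Result: [11, 9, 10]

[11, 9, 10]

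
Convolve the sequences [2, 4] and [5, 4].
y[0] = 2×5 = 10; y[1] = 2×4 + 4×5 = 28; y[2] = 4×4 = 16

[10, 28, 16]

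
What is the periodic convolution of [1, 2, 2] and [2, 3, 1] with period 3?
Use y[k] = Σ_j u[j]·v[(k-j) mod 3]. y[0] = 1×2 + 2×1 + 2×3 = 10; y[1] = 1×3 + 2×2 + 2×1 = 9; y[2] = 1×1 + 2×3 + 2×2 = 11. Result: [10, 9, 11]

[10, 9, 11]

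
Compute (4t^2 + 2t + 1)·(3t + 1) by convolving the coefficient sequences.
Ascending coefficients: a = [1, 2, 4], b = [1, 3]. c[0] = 1×1 = 1; c[1] = 1×3 + 2×1 = 5; c[2] = 2×3 + 4×1 = 10; c[3] = 4×3 = 12. Result coefficients: [1, 5, 10, 12] → 12t^3 + 10t^2 + 5t + 1

12t^3 + 10t^2 + 5t + 1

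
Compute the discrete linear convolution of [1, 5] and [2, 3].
y[0] = 1×2 = 2; y[1] = 1×3 + 5×2 = 13; y[2] = 5×3 = 15

[2, 13, 15]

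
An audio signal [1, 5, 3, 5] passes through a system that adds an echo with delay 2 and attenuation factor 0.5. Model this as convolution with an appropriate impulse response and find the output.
Direct-path + delayed-attenuated-path model → impulse response h = [1, 0, 0.5] (1 at lag 0, 0.5 at lag 2). Output y[n] = x[n] + 0.5·x[n - 2] (with x[n] = 0 outside 0..3): y[0] = 1 + 0.5×0 = 1; y[1] = 5 + 0.5×0 = 5; y[2] = 3 + 0.5×1 = 3.5; y[3] = 5 + 0.5×5 = 7.5; y[4] = 0 + 0.5×3 = 1.5; y[5] = 0 + 0.5×5 = 2.5. So y = [1, 5, 3.5, 7.5, 1.5, 2.5]

[1, 5, 3.5, 7.5, 1.5, 2.5]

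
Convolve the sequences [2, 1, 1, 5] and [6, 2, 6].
y[0] = 2×6 = 12; y[1] = 2×2 + 1×6 = 10; y[2] = 2×6 + 1×2 + 1×6 = 20; y[3] = 1×6 + 1×2 + 5×6 = 38; y[4] = 1×6 + 5×2 = 16; y[5] = 5×6 = 30

[12, 10, 20, 38, 16, 30]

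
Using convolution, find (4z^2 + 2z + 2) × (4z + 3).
Ascending coefficients: a = [2, 2, 4], b = [3, 4]. c[0] = 2×3 = 6; c[1] = 2×4 + 2×3 = 14; c[2] = 2×4 + 4×3 = 20; c[3] = 4×4 = 16. Result coefficients: [6, 14, 20, 16] → 16z^3 + 20z^2 + 14z + 6

16z^3 + 20z^2 + 14z + 6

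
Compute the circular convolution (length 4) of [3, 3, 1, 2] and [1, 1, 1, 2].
Use y[k] = Σ_j s[j]·t[(k-j) mod 4]. y[0] = 3×1 + 3×2 + 1×1 + 2×1 = 12; y[1] = 3×1 + 3×1 + 1×2 + 2×1 = 10; y[2] = 3×1 + 3×1 + 1×1 + 2×2 = 11; y[3] = 3×2 + 3×1 + 1×1 + 2×1 = 12. Result: [12, 10, 11, 12]

[12, 10, 11, 12]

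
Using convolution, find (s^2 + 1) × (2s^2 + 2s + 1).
Ascending coefficients: a = [1, 0, 1], b = [1, 2, 2]. c[0] = 1×1 = 1; c[1] = 1×2 + 0×1 = 2; c[2] = 1×2 + 0×2 + 1×1 = 3; c[3] = 0×2 + 1×2 = 2; c[4] = 1×2 = 2. Result coefficients: [1, 2, 3, 2, 2] → 2s^4 + 2s^3 + 3s^2 + 2s + 1

2s^4 + 2s^3 + 3s^2 + 2s + 1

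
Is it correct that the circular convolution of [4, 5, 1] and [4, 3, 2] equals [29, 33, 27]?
Recompute circular convolution of [4, 5, 1] and [4, 3, 2]: y[0] = 4×4 + 5×2 + 1×3 = 29; y[1] = 4×3 + 5×4 + 1×2 = 34; y[2] = 4×2 + 5×3 + 1×4 = 27 → [29, 34, 27]. Compare to given [29, 33, 27]: they differ at index 1: given 33, correct 34, so answer: No

No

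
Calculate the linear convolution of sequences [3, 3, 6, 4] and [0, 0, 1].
y[0] = 3×0 = 0; y[1] = 3×0 + 3×0 = 0; y[2] = 3×1 + 3×0 + 6×0 = 3; y[3] = 3×1 + 6×0 + 4×0 = 3; y[4] = 6×1 + 4×0 = 6; y[5] = 4×1 = 4

[0, 0, 3, 3, 6, 4]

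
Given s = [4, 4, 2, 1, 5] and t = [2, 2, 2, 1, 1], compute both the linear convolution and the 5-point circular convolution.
Linear: y_lin[0] = 4×2 = 8; y_lin[1] = 4×2 + 4×2 = 16; y_lin[2] = 4×2 + 4×2 + 2×2 = 20; y_lin[3] = 4×1 + 4×2 + 2×2 + 1×2 = 18; y_lin[4] = 4×1 + 4×1 + 2×2 + 1×2 + 5×2 = 24; y_lin[5] = 4×1 + 2×1 + 1×2 + 5×2 = 18; y_lin[6] = 2×1 + 1×1 + 5×2 = 13; y_lin[7] = 1×1 + 5×1 = 6; y_lin[8] = 5×1 = 5 → [8, 16, 20, 18, 24, 18, 13, 6, 5]. Circular (length 5): y[0] = 4×2 + 4×1 + 2×1 + 1×2 + 5×2 = 26; y[1] = 4×2 + 4×2 + 2×1 + 1×1 + 5×2 = 29; y[2] = 4×2 + 4×2 + 2×2 + 1×1 + 5×1 = 26; y[3] = 4×1 + 4×2 + 2×2 + 1×2 + 5×1 = 23; y[4] = 4×1 + 4×1 + 2×2 + 1×2 + 5×2 = 24 → [26, 29, 26, 23, 24]

Linear: [8, 16, 20, 18, 24, 18, 13, 6, 5], Circular: [26, 29, 26, 23, 24]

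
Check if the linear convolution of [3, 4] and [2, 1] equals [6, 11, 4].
Recompute linear convolution of [3, 4] and [2, 1]: y[0] = 3×2 = 6; y[1] = 3×1 + 4×2 = 11; y[2] = 4×1 = 4 → [6, 11, 4]. Given [6, 11, 4] matches, so answer: Yes

Yes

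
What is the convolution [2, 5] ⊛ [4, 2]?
y[0] = 2×4 = 8; y[1] = 2×2 + 5×4 = 24; y[2] = 5×2 = 10

[8, 24, 10]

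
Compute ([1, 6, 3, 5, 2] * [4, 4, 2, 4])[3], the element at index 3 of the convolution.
Use y[k] = Σ_i a[i]·b[k-i] at k=3. y[3] = 1×4 + 6×2 + 3×4 + 5×4 = 48

48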